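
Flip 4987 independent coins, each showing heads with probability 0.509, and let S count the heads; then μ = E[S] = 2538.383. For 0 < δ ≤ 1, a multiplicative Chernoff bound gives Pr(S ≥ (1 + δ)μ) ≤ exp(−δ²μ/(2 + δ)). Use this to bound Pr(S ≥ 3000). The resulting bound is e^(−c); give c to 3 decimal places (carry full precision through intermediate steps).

Write 3000 = (1 + δ)μ, so δ = 3000/2538.383 − 1 = 0.1818547…
Then the exponent is δ²μ/(2 + δ) = (3000 − μ)² / (μ·(2 + δ)) = 38.475175.

38.475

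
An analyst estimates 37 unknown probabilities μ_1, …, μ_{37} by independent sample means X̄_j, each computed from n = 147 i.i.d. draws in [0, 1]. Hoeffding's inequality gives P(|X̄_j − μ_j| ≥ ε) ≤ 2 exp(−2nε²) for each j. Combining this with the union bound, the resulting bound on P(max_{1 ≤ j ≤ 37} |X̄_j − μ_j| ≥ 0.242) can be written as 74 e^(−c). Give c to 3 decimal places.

17.218

Union bound over the 37 events: P(max_{1 ≤ j ≤ 37} |X̄_j − μ_j| ≥ 0.242) ≤ 37·2·exp(−2nε²) = 74 exp(−2·147·0.242²).
So c = 2·147·0.242² = 17.2178.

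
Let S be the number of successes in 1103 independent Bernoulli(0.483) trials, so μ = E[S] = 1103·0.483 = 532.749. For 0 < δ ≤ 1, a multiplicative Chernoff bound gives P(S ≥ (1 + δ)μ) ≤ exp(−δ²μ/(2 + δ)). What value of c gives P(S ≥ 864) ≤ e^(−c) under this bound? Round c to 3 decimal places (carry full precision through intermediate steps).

78.559

Write 864 = (1 + δ)μ, so δ = 864/532.749 − 1 = 0.6217769…
Then the exponent is δ²μ/(2 + δ) = (864 − μ)² / (μ·(2 + δ)) = 78.559015.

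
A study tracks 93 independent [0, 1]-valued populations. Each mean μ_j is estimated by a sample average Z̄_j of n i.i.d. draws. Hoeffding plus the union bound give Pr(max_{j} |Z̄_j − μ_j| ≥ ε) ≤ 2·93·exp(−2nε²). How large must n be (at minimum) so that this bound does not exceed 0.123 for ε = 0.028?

Need 2·93·exp(−2nε²) ≤ 0.123, i.e. exp(−2nε²) ≤ 0.123/186.
So 2nε² ≥ ln(186/0.123) = 7.321318.
Hence n ≥ 7.321318/(2·0.028²) = 4669.208.
The smallest integer n is 4670.

4670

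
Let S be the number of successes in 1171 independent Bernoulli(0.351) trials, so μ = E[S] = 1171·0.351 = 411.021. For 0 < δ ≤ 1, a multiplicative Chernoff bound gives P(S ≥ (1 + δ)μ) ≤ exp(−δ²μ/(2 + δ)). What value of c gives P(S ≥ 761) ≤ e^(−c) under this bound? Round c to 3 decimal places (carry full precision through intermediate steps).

104.508

Write 761 = (1 + δ)μ, so δ = 761/411.021 − 1 = 0.8514869…
Then the exponent is δ²μ/(2 + δ) = (761 − μ)² / (μ·(2 + δ)) = 104.507769.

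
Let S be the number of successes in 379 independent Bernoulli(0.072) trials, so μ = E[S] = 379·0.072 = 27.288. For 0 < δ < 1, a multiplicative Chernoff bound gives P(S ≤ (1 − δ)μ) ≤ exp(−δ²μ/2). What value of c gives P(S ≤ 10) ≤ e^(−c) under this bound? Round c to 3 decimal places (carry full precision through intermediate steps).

5.476

Write 10 = (1 − δ)μ, so δ = 1 − 10/27.288 = 0.6335386…
Then the exponent is δ²μ/2 = (μ − 10)²/(2μ) = 5.476307.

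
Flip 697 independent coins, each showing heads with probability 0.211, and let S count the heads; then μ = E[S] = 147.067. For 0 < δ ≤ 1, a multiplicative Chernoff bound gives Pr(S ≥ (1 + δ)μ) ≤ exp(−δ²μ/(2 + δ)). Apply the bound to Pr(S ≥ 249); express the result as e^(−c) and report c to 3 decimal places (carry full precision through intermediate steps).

Write 249 = (1 + δ)μ, so δ = 249/147.067 − 1 = 0.6931059…
Then the exponent is δ²μ/(2 + δ) = (249 − μ)² / (μ·(2 + δ)) = 26.233785.

26.234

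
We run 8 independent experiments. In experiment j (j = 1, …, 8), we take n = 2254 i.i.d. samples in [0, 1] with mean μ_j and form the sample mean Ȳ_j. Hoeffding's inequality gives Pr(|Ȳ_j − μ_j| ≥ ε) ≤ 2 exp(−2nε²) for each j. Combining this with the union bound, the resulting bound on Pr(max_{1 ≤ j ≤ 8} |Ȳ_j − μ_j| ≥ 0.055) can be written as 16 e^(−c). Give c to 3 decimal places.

Union bound over the 8 events: Pr(max_{1 ≤ j ≤ 8} |Ȳ_j − μ_j| ≥ 0.055) ≤ 8·2·exp(−2nε²) = 16 exp(−2·2254·0.055²).
So c = 2·2254·0.055² = 13.6367.

13.637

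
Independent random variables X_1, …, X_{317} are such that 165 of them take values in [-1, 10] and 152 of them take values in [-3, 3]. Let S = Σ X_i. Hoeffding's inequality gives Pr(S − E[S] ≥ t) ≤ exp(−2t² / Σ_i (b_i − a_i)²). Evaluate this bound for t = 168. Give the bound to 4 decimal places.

Σ(b_i − a_i)² = 165·11² + 152·6² = 25437.
Exponent = 2·168² / 25437 = 2.21913.
Bound = exp(−2.21913) = 0.10870.

0.1087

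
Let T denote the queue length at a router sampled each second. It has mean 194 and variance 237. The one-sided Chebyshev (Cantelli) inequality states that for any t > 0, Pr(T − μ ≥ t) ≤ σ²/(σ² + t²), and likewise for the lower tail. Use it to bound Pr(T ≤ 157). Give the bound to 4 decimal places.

Here σ² = 237 and t = 37, so σ² + t² = 1606.
Cantelli's bound: 237/1606 = 0.1476.

0.1476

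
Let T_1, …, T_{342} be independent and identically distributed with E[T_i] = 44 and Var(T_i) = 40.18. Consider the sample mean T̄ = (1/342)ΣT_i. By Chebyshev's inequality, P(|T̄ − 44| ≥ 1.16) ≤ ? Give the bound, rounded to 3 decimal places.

Var(T̄) = Var(T_i)/n = 40.18/342 = 0.11749.
Chebyshev: P(|T̄ − 44| ≥ 1.16) ≤ Var(T̄)/(1.16)² = 40.18/(342·1.16²) = 0.0873.

0.087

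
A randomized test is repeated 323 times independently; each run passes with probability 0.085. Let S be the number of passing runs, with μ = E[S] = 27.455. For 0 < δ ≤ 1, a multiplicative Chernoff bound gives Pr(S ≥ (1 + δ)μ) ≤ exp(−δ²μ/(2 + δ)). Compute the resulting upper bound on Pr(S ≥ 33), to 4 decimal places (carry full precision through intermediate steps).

0.6013

Write 33 = (1 + δ)μ, so δ = 33/27.455 − 1 = 0.2019669…
Then the exponent is δ²μ/(2 + δ) = (33 − μ)² / (μ·(2 + δ)) = 0.508594.
Bound = exp(−0.508594) = 0.60134.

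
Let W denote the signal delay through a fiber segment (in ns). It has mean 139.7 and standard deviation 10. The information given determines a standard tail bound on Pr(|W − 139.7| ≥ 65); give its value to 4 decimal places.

Mean and variance are known, so Chebyshev's inequality applies.
Chebyshev: Pr(|W − μ| ≥ t) ≤ Var(W)/t².
Var(W) = σ² = 10² = 100.
Bound = 100 / 4225 = 0.0237.

0.0237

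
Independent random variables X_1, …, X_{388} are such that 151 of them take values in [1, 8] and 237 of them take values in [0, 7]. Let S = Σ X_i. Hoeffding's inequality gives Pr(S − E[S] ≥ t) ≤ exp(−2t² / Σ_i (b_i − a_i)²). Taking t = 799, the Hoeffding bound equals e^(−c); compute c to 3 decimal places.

67.158

Σ(b_i − a_i)² = 151·7² + 237·7² = 19012.
c = 2t² / 19012 = 2·799² / 19012 = 67.1577.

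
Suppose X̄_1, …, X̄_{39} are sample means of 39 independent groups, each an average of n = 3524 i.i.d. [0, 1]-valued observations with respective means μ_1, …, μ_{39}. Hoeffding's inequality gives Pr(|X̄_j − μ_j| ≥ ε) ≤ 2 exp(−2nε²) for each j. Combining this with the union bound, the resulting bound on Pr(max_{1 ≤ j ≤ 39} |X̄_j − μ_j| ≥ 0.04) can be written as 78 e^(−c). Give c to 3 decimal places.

11.277

Union bound over the 39 events: Pr(max_{1 ≤ j ≤ 39} |X̄_j − μ_j| ≥ 0.04) ≤ 39·2·exp(−2nε²) = 78 exp(−2·3524·0.04²).
So c = 2·3524·0.04² = 11.2768.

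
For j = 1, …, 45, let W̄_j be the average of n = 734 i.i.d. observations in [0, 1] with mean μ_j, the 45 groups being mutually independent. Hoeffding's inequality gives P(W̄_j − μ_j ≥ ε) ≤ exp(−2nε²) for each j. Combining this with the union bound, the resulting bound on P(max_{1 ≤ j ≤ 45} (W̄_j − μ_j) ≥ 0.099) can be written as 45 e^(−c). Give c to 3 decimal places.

Union bound over the 45 events: P(max_{1 ≤ j ≤ 45} (W̄_j − μ_j) ≥ 0.099) ≤ 45·exp(−2nε²) = 45 exp(−2·734·0.099²).
So c = 2·734·0.099² = 14.3879.

14.388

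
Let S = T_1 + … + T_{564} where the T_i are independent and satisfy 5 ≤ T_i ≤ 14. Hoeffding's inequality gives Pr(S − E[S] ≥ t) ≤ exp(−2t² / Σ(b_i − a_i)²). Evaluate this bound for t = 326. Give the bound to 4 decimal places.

Σ(b_i − a_i)² = 564·(9)² = 45684.
Exponent = 2·326²/45684 = 4.6527.
Bound = exp(−4.6527) = 0.00954.

0.0095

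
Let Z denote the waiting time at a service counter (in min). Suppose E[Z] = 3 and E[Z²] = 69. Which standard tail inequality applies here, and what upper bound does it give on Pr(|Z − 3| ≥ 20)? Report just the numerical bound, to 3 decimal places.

The first two moments determine the variance, so Chebyshev's inequality is the sharpest standard bound available.
Var(Z) = E[Z²] − (E[Z])² = 69 − 9 = 60.
Chebyshev's inequality: Pr(|Z − μ| ≥ t) ≤ Var(Z)/t² = 60/400 = 0.1500.

0.150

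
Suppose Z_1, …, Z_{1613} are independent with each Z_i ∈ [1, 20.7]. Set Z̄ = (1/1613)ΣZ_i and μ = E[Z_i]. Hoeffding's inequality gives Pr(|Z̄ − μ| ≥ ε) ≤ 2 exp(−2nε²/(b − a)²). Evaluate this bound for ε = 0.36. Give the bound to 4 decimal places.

0.6810

Exponent: 2nε²/(b − a)² = 2·1613·0.36² / 19.7² = 1.07730.
Bound = 2·exp(−1.07730) = 0.68103.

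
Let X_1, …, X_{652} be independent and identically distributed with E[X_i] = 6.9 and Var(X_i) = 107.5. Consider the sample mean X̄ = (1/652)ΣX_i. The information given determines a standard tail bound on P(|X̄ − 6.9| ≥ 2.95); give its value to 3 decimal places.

With mean and variance of each term known, Chebyshev's inequality bounds the deviation of the sum (or sample mean).
Var(X̄) = Var(X_i)/n = 107.5/652 = 0.16488.
Chebyshev: P(|X̄ − 6.9| ≥ 2.95) ≤ Var(X̄)/(2.95)² = 107.5/(652·2.95²) = 0.0189.

0.019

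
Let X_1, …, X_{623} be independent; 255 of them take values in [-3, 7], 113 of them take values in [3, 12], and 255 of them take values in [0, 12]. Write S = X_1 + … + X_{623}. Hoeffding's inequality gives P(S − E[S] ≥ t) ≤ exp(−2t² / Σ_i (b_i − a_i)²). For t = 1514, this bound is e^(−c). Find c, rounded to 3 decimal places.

64.231

Σ(b_i − a_i)² = 255·10² + 113·9² + 255·12² = 71373.
c = 2t² / 71373 = 2·1514² / 71373 = 64.2315.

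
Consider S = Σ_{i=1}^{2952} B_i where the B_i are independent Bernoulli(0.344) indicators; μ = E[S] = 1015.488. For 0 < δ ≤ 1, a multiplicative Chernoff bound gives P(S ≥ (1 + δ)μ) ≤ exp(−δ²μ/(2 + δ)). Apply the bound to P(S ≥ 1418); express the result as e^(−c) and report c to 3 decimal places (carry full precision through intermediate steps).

Write 1418 = (1 + δ)μ, so δ = 1418/1015.488 − 1 = 0.396373…
Then the exponent is δ²μ/(2 + δ) = (1418 − μ)² / (μ·(2 + δ)) = 66.577649.

66.578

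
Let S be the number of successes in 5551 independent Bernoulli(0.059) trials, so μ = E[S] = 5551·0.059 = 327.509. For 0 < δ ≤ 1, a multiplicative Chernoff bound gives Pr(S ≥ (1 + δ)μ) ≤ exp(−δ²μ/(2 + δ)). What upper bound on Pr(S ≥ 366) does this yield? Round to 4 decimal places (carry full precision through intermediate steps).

Write 366 = (1 + δ)μ, so δ = 366/327.509 − 1 = 0.1175265…
Then the exponent is δ²μ/(2 + δ) = (366 − μ)² / (μ·(2 + δ)) = 2.136320.
Bound = exp(−2.136320) = 0.11809.

0.1181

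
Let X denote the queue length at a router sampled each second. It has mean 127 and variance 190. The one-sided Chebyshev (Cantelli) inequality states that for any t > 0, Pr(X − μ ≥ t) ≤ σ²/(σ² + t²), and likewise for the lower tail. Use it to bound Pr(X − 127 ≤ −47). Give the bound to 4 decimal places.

0.0792

Here σ² = 190 and t = 47, so σ² + t² = 2399.
Cantelli's bound: 190/2399 = 0.0792.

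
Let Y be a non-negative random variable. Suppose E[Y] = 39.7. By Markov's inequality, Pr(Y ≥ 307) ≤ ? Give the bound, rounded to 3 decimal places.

Markov's inequality: for a non-negative random variable, Pr(Y ≥ a) ≤ E[Y]/a.
Here E[Y] = 39.7 and a = 307, so the bound is 39.7/307 = 0.1293.

0.129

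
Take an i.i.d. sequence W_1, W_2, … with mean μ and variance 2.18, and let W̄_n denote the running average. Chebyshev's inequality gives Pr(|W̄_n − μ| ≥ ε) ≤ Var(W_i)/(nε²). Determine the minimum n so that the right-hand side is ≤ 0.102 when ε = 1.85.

7

Require 2.18/(n·1.85²) ≤ 0.102, i.e. n ≥ 2.18/(0.102·1.85²) = 6.245.
The smallest integer n is 7.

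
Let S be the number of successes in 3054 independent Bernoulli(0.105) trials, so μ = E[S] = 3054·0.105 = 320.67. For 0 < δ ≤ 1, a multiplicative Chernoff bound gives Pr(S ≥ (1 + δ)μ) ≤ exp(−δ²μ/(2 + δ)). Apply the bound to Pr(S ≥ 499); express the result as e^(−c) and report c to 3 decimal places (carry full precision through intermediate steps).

Write 499 = (1 + δ)μ, so δ = 499/320.67 − 1 = 0.5561169…
Then the exponent is δ²μ/(2 + δ) = (499 − μ)² / (μ·(2 + δ)) = 38.798039.

38.798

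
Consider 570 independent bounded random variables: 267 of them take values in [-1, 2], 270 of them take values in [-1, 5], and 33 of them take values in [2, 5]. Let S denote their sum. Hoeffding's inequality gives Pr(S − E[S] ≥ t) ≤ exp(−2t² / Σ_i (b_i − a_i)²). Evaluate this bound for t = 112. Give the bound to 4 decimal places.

0.1327

Σ(b_i − a_i)² = 267·3² + 270·6² + 33·3² = 12420.
Exponent = 2·112² / 12420 = 2.01997.
Bound = exp(−2.01997) = 0.13266.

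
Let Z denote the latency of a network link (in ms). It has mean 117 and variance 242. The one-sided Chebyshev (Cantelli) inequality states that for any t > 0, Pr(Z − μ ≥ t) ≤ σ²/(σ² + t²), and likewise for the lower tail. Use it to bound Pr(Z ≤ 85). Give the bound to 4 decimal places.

0.1912

Here σ² = 242 and t = 32, so σ² + t² = 1266.
Cantelli's bound: 242/1266 = 0.1912.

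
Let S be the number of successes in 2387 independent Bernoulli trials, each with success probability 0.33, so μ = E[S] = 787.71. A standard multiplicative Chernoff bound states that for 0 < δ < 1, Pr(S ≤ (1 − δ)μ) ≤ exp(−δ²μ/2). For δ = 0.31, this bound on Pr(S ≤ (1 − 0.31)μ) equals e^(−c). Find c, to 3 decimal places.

c = δ²μ/2 = 0.31²·787.71/2 = 37.8495.

37.849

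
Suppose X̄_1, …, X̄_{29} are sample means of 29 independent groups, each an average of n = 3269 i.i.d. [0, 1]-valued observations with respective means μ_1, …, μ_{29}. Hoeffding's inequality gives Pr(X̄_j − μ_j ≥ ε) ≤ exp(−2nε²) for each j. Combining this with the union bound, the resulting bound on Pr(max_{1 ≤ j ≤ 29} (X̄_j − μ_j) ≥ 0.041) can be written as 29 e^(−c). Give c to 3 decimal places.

10.990

Union bound over the 29 events: Pr(max_{1 ≤ j ≤ 29} (X̄_j − μ_j) ≥ 0.041) ≤ 29·exp(−2nε²) = 29 exp(−2·3269·0.041²).
So c = 2·3269·0.041² = 10.9904.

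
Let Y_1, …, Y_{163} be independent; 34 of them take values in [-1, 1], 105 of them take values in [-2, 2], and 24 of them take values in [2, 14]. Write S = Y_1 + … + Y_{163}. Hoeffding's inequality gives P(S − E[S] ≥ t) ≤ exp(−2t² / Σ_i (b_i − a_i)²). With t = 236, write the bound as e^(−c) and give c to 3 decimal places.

Σ(b_i − a_i)² = 34·2² + 105·4² + 24·12² = 5272.
c = 2t² / 5272 = 2·236² / 5272 = 21.1290.

21.129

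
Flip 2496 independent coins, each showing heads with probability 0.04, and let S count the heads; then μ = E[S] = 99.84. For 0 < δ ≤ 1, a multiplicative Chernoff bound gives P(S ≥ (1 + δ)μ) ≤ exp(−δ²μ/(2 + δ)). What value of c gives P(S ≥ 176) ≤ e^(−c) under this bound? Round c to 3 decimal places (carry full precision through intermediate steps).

Write 176 = (1 + δ)μ, so δ = 176/99.84 − 1 = 0.7628205…
Then the exponent is δ²μ/(2 + δ) = (176 − μ)² / (μ·(2 + δ)) = 21.027935.

21.028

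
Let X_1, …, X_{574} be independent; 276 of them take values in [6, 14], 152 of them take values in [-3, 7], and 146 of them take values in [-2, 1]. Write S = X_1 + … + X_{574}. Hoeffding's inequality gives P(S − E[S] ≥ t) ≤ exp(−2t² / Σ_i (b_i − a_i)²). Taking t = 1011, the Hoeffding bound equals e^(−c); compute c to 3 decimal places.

59.812

Σ(b_i − a_i)² = 276·8² + 152·10² + 146·3² = 34178.
c = 2t² / 34178 = 2·1011² / 34178 = 59.8116.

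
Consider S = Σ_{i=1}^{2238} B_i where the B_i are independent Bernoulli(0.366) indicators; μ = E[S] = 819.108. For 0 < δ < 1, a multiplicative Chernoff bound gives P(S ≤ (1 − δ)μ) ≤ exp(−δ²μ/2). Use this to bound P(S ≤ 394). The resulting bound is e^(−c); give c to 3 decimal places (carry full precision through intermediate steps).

Write 394 = (1 − δ)μ, so δ = 1 − 394/819.108 = 0.5189889…
Then the exponent is δ²μ/2 = (μ − 394)²/(2μ) = 110.313177.

110.313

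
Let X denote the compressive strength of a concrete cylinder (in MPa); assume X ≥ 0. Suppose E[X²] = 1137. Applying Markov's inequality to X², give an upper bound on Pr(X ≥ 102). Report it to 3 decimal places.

Since X ≥ 0, the event {X ≥ 102} is the same as {X² ≥ 10404}.
Markov's inequality applied to X² gives Pr(X² ≥ 10404) ≤ E[X²]/10404 = 1137/10404 = 0.1093.

0.109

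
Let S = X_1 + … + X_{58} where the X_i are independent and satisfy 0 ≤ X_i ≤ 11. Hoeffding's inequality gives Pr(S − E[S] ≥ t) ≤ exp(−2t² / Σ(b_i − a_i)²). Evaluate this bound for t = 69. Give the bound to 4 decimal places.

Σ(b_i − a_i)² = 58·(11)² = 7018.
Exponent = 2·69²/7018 = 1.3568.
Bound = exp(−1.3568) = 0.25748.

0.2575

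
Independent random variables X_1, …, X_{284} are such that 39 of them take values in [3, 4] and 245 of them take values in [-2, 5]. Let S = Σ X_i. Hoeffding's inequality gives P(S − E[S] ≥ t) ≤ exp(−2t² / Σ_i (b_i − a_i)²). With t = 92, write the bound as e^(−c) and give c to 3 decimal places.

Σ(b_i − a_i)² = 39·1² + 245·7² = 12044.
c = 2t² / 12044 = 2·92² / 12044 = 1.4055.

1.406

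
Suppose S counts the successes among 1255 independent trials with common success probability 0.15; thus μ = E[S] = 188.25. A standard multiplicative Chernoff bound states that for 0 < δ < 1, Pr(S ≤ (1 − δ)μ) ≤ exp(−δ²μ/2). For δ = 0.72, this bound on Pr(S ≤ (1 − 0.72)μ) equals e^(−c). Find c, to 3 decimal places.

c = δ²μ/2 = 0.72²·188.25/2 = 48.7944.

48.794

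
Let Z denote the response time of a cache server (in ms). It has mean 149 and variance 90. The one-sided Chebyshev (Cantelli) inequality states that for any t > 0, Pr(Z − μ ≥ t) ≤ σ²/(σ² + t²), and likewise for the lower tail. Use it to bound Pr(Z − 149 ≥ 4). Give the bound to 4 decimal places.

0.8491

Here σ² = 90 and t = 4, so σ² + t² = 106.
Cantelli's bound: 90/106 = 0.8491.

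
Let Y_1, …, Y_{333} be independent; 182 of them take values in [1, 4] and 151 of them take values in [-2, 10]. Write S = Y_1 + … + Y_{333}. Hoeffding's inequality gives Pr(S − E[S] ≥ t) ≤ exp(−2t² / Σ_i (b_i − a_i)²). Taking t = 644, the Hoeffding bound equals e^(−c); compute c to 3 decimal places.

35.475

Σ(b_i − a_i)² = 182·3² + 151·12² = 23382.
c = 2t² / 23382 = 2·644² / 23382 = 35.4748.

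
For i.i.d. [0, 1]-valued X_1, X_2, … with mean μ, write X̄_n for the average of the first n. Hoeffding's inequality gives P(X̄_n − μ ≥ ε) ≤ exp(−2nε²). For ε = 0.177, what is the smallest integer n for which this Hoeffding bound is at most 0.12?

34

Require exp(−2nε²) ≤ 0.12, i.e. 2nε² ≥ ln(1/0.12) = 2.120264.
So n ≥ 2.120264 / (2·0.177²) = 33.839.
The smallest integer n is 34.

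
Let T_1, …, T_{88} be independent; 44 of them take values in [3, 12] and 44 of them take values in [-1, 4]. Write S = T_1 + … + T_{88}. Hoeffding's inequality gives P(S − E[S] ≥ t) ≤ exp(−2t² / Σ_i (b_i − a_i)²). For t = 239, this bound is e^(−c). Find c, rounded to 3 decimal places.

24.494

Σ(b_i − a_i)² = 44·9² + 44·5² = 4664.
c = 2t² / 4664 = 2·239² / 4664 = 24.4944.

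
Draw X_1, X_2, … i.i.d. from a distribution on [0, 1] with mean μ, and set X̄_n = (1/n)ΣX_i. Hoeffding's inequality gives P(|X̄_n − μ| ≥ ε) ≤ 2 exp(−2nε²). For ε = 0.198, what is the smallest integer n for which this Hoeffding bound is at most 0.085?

41

Require 2·exp(−2nε²) ≤ 0.085, i.e. 2nε² ≥ ln(2/0.085) = 3.158251.
So n ≥ 3.158251 / (2·0.198²) = 40.280.
The smallest integer n is 41.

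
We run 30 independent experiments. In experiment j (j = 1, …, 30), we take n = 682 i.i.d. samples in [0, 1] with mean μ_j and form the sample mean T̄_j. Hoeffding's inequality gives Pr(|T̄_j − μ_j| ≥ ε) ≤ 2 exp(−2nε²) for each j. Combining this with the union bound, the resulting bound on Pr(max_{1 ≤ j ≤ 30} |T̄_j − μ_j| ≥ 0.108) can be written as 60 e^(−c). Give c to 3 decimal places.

15.910

Union bound over the 30 events: Pr(max_{1 ≤ j ≤ 30} |T̄_j − μ_j| ≥ 0.108) ≤ 30·2·exp(−2nε²) = 60 exp(−2·682·0.108²).
So c = 2·682·0.108² = 15.9097.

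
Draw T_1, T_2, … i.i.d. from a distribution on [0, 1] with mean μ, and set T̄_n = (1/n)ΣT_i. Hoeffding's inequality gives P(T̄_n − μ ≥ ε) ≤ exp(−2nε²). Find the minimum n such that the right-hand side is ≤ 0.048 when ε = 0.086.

Require exp(−2nε²) ≤ 0.048, i.e. 2nε² ≥ ln(1/0.048) = 3.036554.
So n ≥ 3.036554 / (2·0.086²) = 205.284.
The smallest integer n is 206.

206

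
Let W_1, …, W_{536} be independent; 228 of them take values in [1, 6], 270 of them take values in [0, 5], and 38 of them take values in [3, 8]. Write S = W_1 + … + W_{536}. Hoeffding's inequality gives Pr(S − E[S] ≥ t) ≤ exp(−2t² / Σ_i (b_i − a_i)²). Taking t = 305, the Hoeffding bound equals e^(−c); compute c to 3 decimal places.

Σ(b_i − a_i)² = 228·5² + 270·5² + 38·5² = 13400.
c = 2t² / 13400 = 2·305² / 13400 = 13.8843.

13.884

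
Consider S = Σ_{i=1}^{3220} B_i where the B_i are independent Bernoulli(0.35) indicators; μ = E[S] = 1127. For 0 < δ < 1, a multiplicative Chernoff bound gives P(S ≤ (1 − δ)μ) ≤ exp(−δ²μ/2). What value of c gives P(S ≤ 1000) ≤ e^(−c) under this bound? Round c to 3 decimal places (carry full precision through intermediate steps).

Write 1000 = (1 − δ)μ, so δ = 1 − 1000/1127 = 0.1126886…
Then the exponent is δ²μ/2 = (μ − 1000)²/(2μ) = 7.155723.

7.156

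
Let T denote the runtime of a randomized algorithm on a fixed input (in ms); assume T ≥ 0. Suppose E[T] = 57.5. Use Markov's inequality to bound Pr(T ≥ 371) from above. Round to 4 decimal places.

Markov's inequality: for a non-negative random variable, Pr(T ≥ a) ≤ E[T]/a.
Here E[T] = 57.5 and a = 371, so the bound is 57.5/371 = 0.1550.

0.1550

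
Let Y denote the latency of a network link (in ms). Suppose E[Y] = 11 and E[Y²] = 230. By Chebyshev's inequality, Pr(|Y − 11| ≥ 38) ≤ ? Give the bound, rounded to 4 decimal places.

Var(Y) = E[Y²] − (E[Y])² = 230 − 121 = 109.
Chebyshev's inequality: Pr(|Y − μ| ≥ t) ≤ Var(Y)/t² = 109/1444 = 0.0755.

0.0755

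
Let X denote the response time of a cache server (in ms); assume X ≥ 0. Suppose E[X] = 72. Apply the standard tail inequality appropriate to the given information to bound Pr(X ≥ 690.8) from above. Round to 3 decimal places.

Only the mean of a non-negative variable is known, so Markov's inequality is the applicable tail bound.
Markov's inequality: for a non-negative random variable, Pr(X ≥ a) ≤ E[X]/a.
Here E[X] = 72 and a = 690.8, so the bound is 72/690.8 = 0.1042.

0.104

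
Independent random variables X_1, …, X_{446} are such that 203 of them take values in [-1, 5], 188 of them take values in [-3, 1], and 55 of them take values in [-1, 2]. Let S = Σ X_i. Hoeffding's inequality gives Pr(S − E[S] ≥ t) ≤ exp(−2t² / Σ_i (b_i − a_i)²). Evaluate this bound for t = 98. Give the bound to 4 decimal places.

0.1692

Σ(b_i − a_i)² = 203·6² + 188·4² + 55·3² = 10811.
Exponent = 2·98² / 10811 = 1.77671.
Bound = exp(−1.77671) = 0.16919.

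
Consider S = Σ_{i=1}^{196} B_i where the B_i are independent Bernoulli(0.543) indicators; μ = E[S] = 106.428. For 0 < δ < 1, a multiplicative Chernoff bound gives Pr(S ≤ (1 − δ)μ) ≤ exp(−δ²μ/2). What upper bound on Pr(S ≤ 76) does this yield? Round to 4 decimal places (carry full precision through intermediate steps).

0.0129

Write 76 = (1 − δ)μ, so δ = 1 − 76/106.428 = 0.2859022…
Then the exponent is δ²μ/2 = (μ − 76)²/(2μ) = 4.349716.
Bound = exp(−4.349716) = 0.01291.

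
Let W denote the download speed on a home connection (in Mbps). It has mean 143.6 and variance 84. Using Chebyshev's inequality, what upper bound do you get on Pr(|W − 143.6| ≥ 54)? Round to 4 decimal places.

0.0288

Chebyshev: Pr(|W − μ| ≥ t) ≤ Var(W)/t².
Bound = 84 / 2916 = 0.0288.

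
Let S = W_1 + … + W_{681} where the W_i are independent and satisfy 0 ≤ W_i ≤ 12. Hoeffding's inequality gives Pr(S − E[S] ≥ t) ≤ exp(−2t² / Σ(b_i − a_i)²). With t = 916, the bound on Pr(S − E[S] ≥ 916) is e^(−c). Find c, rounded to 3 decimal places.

17.112

Σ(b_i − a_i)² = 681·(12)² = 98064.
c = 2t²/98064 = 2·916²/98064 = 17.1124.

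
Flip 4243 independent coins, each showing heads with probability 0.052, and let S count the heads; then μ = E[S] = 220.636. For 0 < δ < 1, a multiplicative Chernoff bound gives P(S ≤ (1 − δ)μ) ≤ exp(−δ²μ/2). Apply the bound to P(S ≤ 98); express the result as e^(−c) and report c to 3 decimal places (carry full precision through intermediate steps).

Write 98 = (1 − δ)μ, so δ = 1 − 98/220.636 = 0.5558295…
Then the exponent is δ²μ/2 = (μ − 98)²/(2μ) = 34.082354.

34.082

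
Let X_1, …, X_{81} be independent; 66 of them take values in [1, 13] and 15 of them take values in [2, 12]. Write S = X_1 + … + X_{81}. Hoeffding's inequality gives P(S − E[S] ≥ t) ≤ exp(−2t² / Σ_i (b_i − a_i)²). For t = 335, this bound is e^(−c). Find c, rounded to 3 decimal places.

Σ(b_i − a_i)² = 66·12² + 15·10² = 11004.
c = 2t² / 11004 = 2·335² / 11004 = 20.3971.

20.397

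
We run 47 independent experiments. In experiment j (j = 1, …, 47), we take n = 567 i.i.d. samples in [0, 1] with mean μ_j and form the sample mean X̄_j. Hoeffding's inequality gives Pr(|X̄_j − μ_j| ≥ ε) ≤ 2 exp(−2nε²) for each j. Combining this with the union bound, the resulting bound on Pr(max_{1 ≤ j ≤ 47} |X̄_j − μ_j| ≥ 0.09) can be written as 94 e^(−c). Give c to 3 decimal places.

9.185

Union bound over the 47 events: Pr(max_{1 ≤ j ≤ 47} |X̄_j − μ_j| ≥ 0.09) ≤ 47·2·exp(−2nε²) = 94 exp(−2·567·0.09²).
So c = 2·567·0.09² = 9.1854.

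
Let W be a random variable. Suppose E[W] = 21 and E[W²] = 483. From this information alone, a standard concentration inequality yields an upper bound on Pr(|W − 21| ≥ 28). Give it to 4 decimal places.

0.0536

The first two moments determine the variance, so Chebyshev's inequality is the sharpest standard bound available.
Var(W) = E[W²] − (E[W])² = 483 − 441 = 42.
Chebyshev's inequality: Pr(|W − μ| ≥ t) ≤ Var(W)/t² = 42/784 = 0.0536.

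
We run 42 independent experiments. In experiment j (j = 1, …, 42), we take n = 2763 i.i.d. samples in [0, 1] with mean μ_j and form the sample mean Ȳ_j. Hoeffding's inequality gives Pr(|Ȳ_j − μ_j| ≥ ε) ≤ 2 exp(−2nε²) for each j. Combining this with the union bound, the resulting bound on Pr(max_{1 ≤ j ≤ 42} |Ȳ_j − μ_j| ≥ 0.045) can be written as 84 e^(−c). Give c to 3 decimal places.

11.190

Union bound over the 42 events: Pr(max_{1 ≤ j ≤ 42} |Ȳ_j − μ_j| ≥ 0.045) ≤ 42·2·exp(−2nε²) = 84 exp(−2·2763·0.045²).
So c = 2·2763·0.045² = 11.1901.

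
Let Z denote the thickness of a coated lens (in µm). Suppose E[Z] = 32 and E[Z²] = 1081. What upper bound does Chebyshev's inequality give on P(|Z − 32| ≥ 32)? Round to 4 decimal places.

0.0557

Var(Z) = E[Z²] − (E[Z])² = 1081 − 1024 = 57.
Chebyshev's inequality: P(|Z − μ| ≥ t) ≤ Var(Z)/t² = 57/1024 = 0.0557.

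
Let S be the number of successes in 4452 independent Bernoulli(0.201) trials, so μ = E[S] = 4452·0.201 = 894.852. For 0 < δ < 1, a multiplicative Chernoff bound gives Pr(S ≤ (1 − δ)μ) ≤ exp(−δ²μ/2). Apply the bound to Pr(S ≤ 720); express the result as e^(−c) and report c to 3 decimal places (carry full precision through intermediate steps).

Write 720 = (1 − δ)μ, so δ = 1 − 720/894.852 = 0.1953977…
Then the exponent is δ²μ/2 = (μ − 720)²/(2μ) = 17.082837.

17.083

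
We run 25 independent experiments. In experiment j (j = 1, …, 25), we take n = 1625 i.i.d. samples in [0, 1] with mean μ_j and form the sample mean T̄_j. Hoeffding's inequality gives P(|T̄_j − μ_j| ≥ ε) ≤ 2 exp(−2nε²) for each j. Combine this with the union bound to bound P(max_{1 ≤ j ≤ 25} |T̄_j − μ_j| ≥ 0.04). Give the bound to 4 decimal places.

Per-experiment Hoeffding bound: 2·exp(−2·1625·0.04²) = 2·exp(−5.20000) = 0.011033.
Union bound over 25 events: 25·0.011033 = 0.27583.

0.2758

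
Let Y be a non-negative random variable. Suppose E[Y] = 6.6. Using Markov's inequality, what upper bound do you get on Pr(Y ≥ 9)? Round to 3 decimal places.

Markov's inequality: for a non-negative random variable, Pr(Y ≥ a) ≤ E[Y]/a.
Here E[Y] = 6.6 and a = 9, so the bound is 6.6/9 = 0.7333.

0.733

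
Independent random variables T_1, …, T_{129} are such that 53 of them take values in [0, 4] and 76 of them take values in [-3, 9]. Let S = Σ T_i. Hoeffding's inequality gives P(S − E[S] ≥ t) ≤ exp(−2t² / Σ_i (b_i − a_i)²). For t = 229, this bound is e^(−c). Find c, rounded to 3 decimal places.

8.894

Σ(b_i − a_i)² = 53·4² + 76·12² = 11792.
c = 2t² / 11792 = 2·229² / 11792 = 8.8943.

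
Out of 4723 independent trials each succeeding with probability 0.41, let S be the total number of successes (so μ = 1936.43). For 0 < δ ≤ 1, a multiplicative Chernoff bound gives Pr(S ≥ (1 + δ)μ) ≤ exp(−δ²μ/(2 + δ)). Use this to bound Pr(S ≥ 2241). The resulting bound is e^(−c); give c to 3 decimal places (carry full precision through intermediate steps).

Write 2241 = (1 + δ)μ, so δ = 2241/1936.43 − 1 = 0.1572843…
Then the exponent is δ²μ/(2 + δ) = (2241 − μ)² / (μ·(2 + δ)) = 22.205731.

22.206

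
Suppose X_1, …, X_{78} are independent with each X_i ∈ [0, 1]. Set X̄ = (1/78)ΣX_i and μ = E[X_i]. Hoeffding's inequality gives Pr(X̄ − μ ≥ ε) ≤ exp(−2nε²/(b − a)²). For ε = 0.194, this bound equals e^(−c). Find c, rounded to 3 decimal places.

5.871

c = 2nε²/(b − a)² = 2·78·0.194² / 1² = 5.8712.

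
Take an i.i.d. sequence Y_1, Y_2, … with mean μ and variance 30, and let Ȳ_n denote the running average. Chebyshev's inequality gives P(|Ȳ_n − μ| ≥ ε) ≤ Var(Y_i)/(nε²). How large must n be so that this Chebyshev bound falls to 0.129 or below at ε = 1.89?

Require 30/(n·1.89²) ≤ 0.129, i.e. n ≥ 30/(0.129·1.89²) = 65.104.
The smallest integer n is 66.

66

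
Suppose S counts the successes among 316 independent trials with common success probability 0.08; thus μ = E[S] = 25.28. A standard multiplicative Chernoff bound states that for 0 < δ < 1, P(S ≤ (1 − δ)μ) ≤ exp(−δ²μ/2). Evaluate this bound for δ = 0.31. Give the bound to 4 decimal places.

Exponent = δ²μ/2 = 0.31²·25.28/2 = 1.2147.
Bound = exp(−1.2147) = 0.29680.

0.2968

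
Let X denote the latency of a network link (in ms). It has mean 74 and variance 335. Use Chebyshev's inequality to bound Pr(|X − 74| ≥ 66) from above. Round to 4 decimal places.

0.0769

Chebyshev: Pr(|X − μ| ≥ t) ≤ Var(X)/t².
Bound = 335 / 4356 = 0.0769.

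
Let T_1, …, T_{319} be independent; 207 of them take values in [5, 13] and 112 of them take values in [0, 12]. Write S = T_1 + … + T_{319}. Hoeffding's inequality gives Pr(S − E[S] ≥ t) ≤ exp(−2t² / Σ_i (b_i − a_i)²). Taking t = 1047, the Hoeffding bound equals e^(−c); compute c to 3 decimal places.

74.633

Σ(b_i − a_i)² = 207·8² + 112·12² = 29376.
c = 2t² / 29376 = 2·1047² / 29376 = 74.6330.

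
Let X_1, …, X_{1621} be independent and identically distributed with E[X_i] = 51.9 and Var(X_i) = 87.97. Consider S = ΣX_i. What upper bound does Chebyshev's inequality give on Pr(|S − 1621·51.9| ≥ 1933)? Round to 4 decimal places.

0.0382

Var(S) = n·Var(X_i) = 1621·87.97 = 142599.37.
Chebyshev: Pr(|S − 1621·51.9| ≥ 1933) ≤ Var(S)/1933² = 142599.37/3736489 = 0.0382.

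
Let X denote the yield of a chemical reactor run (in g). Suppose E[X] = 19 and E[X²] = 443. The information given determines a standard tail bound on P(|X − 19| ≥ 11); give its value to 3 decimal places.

0.678

The first two moments determine the variance, so Chebyshev's inequality is the sharpest standard bound available.
Var(X) = E[X²] − (E[X])² = 443 − 361 = 82.
Chebyshev's inequality: P(|X − μ| ≥ t) ≤ Var(X)/t² = 82/121 = 0.6777.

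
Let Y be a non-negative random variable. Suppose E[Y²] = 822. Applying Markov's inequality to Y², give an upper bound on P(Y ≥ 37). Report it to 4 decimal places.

Since Y ≥ 0, the event {Y ≥ 37} is the same as {Y² ≥ 1369}.
Markov's inequality applied to Y² gives P(Y² ≥ 1369) ≤ E[Y²]/1369 = 822/1369 = 0.6004.

0.6004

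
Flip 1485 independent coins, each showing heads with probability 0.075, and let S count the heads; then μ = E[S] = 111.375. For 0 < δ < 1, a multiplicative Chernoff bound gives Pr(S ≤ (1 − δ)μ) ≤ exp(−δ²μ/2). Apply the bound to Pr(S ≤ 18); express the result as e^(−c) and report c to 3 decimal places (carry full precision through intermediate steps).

39.142

Write 18 = (1 − δ)μ, so δ = 1 − 18/111.375 = 0.8383838…
Then the exponent is δ²μ/2 = (μ − 18)²/(2μ) = 39.142045.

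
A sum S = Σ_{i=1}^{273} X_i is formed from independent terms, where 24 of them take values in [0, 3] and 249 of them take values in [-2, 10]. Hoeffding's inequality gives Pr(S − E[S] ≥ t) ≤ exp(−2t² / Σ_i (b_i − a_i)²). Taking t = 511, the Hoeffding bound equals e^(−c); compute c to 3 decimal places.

Σ(b_i − a_i)² = 24·3² + 249·12² = 36072.
c = 2t² / 36072 = 2·511² / 36072 = 14.4778.

14.478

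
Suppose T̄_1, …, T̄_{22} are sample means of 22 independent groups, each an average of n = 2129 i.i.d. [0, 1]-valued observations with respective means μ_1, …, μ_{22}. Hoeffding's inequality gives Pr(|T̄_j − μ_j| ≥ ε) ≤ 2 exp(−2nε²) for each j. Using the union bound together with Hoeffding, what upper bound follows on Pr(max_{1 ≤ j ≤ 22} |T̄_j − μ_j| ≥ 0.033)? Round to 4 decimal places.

0.4262

Per-experiment Hoeffding bound: 2·exp(−2·2129·0.033²) = 2·exp(−4.63696) = 0.019374.
Union bound over 22 events: 22·0.019374 = 0.42623.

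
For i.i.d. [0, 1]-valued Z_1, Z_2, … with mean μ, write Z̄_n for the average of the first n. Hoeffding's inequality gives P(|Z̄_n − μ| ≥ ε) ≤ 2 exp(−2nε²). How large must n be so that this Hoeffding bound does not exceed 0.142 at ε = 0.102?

Require 2·exp(−2nε²) ≤ 0.142, i.e. 2nε² ≥ ln(2/0.142) = 2.645075.
So n ≥ 2.645075 / (2·0.102²) = 127.118.
The smallest integer n is 128.

128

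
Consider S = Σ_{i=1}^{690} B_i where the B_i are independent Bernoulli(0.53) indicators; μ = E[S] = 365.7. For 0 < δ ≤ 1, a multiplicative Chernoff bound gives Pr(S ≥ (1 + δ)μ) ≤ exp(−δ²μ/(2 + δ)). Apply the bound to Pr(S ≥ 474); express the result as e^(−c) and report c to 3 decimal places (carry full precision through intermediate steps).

13.968

Write 474 = (1 + δ)μ, so δ = 474/365.7 − 1 = 0.2961444…
Then the exponent is δ²μ/(2 + δ) = (474 − μ)² / (μ·(2 + δ)) = 13.967953.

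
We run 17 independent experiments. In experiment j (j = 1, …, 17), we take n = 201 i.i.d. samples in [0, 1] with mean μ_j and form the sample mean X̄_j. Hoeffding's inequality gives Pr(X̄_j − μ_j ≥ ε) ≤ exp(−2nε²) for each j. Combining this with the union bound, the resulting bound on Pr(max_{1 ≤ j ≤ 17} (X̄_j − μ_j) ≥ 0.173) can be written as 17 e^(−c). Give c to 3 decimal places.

12.031

Union bound over the 17 events: Pr(max_{1 ≤ j ≤ 17} (X̄_j − μ_j) ≥ 0.173) ≤ 17·exp(−2nε²) = 17 exp(−2·201·0.173²).
So c = 2·201·0.173² = 12.0315.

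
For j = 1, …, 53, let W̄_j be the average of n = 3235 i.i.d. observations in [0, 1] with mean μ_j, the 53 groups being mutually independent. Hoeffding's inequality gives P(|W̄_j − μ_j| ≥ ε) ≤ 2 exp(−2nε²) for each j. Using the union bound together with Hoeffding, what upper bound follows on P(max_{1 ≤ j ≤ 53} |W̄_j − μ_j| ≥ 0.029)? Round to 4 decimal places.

0.4594

Per-experiment Hoeffding bound: 2·exp(−2·3235·0.029²) = 2·exp(−5.44127) = 0.008668.
Union bound over 53 events: 53·0.008668 = 0.45940.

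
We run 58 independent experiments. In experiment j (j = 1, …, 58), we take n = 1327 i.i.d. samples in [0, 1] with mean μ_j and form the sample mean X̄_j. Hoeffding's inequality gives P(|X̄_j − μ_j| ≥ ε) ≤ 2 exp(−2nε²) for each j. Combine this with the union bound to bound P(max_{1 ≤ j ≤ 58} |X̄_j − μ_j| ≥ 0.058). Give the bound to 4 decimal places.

Per-experiment Hoeffding bound: 2·exp(−2·1327·0.058²) = 2·exp(−8.92806) = 0.00026523.
Union bound over 58 events: 58·0.00026523 = 0.01538.

0.0154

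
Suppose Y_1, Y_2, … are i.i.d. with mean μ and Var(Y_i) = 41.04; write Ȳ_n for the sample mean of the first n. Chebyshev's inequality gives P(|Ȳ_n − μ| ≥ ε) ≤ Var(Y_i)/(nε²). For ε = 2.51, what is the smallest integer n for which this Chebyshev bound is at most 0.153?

43

Require 41.04/(n·2.51²) ≤ 0.153, i.e. n ≥ 41.04/(0.153·2.51²) = 42.576.
The smallest integer n is 43.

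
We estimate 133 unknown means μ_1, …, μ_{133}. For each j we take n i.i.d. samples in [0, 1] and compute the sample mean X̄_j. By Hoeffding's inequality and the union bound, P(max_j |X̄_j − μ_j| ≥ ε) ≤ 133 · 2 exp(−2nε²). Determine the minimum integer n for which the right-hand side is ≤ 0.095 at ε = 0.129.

Need 2·133·exp(−2nε²) ≤ 0.095, i.e. exp(−2nε²) ≤ 0.095/266.
So 2nε² ≥ ln(266/0.095) = 7.937375.
Hence n ≥ 7.937375/(2·0.129²) = 238.489.
The smallest integer n is 239.

239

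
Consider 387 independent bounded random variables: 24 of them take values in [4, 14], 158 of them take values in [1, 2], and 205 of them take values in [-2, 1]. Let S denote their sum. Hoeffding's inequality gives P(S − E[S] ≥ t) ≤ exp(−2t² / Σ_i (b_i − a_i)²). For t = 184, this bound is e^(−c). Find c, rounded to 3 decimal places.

Σ(b_i − a_i)² = 24·10² + 158·1² + 205·3² = 4403.
c = 2t² / 4403 = 2·184² / 4403 = 15.3786.

15.379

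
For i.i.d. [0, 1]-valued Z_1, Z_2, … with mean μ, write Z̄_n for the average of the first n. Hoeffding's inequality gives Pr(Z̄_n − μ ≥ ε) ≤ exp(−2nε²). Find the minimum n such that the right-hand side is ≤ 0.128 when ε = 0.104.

Require exp(−2nε²) ≤ 0.128, i.e. 2nε² ≥ ln(1/0.128) = 2.055725.
So n ≥ 2.055725 / (2·0.104²) = 95.032.
The smallest integer n is 96.

96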